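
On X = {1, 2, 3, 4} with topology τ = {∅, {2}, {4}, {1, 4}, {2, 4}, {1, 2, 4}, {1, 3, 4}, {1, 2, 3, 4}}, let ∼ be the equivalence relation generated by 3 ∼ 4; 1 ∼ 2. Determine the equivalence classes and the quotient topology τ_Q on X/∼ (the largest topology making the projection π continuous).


X/∼ = {[1=2], [3=4]}; |τ_Q| = 2.

Equivalence classes: [1=2], [3=4].
Quotient map π: X → X/∼ sends 1 ↦ [1=2], 2 ↦ [1=2], 3 ↦ [3=4], 4 ↦ [3=4].
For each subset V ⊆ X/∼, compute π^{-1}(V) ⊆ X and check whether π^{-1}(V) ∈ τ. V is open in τ_Q iff π^{-1}(V) ∈ τ.
  V = {}: π^{-1}(V) = ∅ ∈ τ ✓.
  V = {[1=2]}: π^{-1}(V) = {1, 2} ∉ τ ✗.
  V = {[3=4]}: π^{-1}(V) = {3, 4} ∉ τ ✗.
  V = {[1=2], [3=4]}: π^{-1}(V) = {1, 2, 3, 4} ∈ τ ✓.
Open sets in the quotient: τ_Q = {{}, {[1=2], [3=4]}} (2 elements).


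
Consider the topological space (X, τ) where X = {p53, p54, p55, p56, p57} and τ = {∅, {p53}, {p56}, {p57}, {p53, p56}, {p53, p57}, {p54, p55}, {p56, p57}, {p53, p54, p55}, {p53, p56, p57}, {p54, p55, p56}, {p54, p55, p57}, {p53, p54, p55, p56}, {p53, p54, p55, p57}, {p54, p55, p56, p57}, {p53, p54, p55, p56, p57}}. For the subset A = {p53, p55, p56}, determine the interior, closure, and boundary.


int(A) = {p53, p56}, cl(A) = {p53, p54, p55, p56}, ∂A = {p54, p55}.

Closed sets in (X, τ) are complements of opens:
  closed(X, τ) = {∅, {p53}, {p56}, {p57}, {p53, p56}, {p53, p57}, {p54, p55}, {p56, p57}, {p53, p54, p55}, {p53, p56, p57}, {p54, p55, p56}, {p54, p55, p57}, {p53, p54, p55, p56}, {p53, p54, p55, p57}, {p54, p55, p56, p57}, {p53, p54, p55, p56, p57}}.
int(A) = ⋃ {U ∈ τ : U ⊆ A}. Opens contained in A: ∅, {p53}, {p56}, {p53, p56}.
Taking the union of these: int(A) = {p53, p56}.
cl(A) = ⋂ {C closed : A ⊆ C}. Closed sets containing A: {p53, p54, p55, p56}, {p53, p54, p55, p56, p57}.
Intersecting these: cl(A) = {p53, p54, p55, p56}.
∂A = cl(A) ∖ int(A) = {p53, p54, p55, p56} ∖ {p53, p56} = {p54, p55}.


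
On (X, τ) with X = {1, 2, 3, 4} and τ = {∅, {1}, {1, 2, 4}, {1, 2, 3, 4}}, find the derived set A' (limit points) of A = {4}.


A' = {2, 3}

For each x ∈ X, list the open sets U ∈ τ with x ∈ U, then check whether U ∩ (A ∖ {x}) ≠ ∅ for every such U.
  x = 1: open {1} ∋ x has {1} ∩ (A ∖ {1}) = ∅, so x is NOT a limit point.
  x = 2: opens ∋ x are {1, 2, 4}, {1, 2, 3, 4}; each meets A ∖ {2}, so x IS a limit point.
  x = 3: opens ∋ x are {1, 2, 3, 4}; each meets A ∖ {3}, so x IS a limit point.
  x = 4: open {1, 2, 4} ∋ x has {1, 2, 4} ∩ (A ∖ {4}) = ∅, so x is NOT a limit point.
Collecting: A' = {2, 3}.


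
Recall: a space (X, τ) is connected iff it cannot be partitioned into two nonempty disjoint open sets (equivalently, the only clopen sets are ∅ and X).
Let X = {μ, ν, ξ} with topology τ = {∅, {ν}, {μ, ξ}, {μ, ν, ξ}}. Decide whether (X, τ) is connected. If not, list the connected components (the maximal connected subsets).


(X, τ) is disconnected; components = [{ν}, {μ, ξ}].

Find clopen sets (U ∈ τ with X ∖ U ∈ τ):
  U = ∅, X ∖ U = {μ, ν, ξ} — both open, so U is clopen.
  U = {ν}, X ∖ U = {μ, ξ} — both open, so U is clopen.
  U = {μ, ξ}, X ∖ U = {ν} — both open, so U is clopen.
  U = {μ, ν, ξ}, X ∖ U = ∅ — both open, so U is clopen.
Nontrivial clopen(s) exist: e.g. {μ, ξ}. So (X, τ) is disconnected.
Compute connected components by grouping points that agree on all clopens:
  component: {ν}
  component: {μ, ξ}


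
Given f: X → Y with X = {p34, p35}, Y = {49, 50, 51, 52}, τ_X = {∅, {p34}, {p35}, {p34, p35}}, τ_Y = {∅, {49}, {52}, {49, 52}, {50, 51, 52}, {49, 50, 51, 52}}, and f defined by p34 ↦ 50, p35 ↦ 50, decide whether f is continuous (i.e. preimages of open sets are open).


f IS continuous.

Compute f^{-1}(U) for each U ∈ τ_Y:
  U = ∅: f^{-1}(U) = ∅ ∈ τ_X ✓.
  U = {49}: f^{-1}(U) = ∅ ∈ τ_X ✓.
  U = {52}: f^{-1}(U) = ∅ ∈ τ_X ✓.
  U = {49, 52}: f^{-1}(U) = ∅ ∈ τ_X ✓.
  U = {50, 51, 52}: f^{-1}(U) = {p34, p35} ∈ τ_X ✓.
  U = {49, 50, 51, 52}: f^{-1}(U) = {p34, p35} ∈ τ_X ✓.
Every preimage lies in τ_X, so f IS continuous.


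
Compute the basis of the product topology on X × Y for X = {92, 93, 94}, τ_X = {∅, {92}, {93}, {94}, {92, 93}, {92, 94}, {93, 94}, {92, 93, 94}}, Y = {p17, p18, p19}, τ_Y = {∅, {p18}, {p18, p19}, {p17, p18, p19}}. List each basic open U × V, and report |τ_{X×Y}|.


Basis B = {∅ × ∅, {92} × {p18}, {93} × {p18}, {94} × {p18}, {92} × {p18, p19}, {92, 93} × {p18}, {92, 94} × {p18}, {93} × {p18, p19}, {93, 94} × {p18}, {94} × {p18, p19}, {92} × {p17, p18, p19}, {92, 93, 94} × {p18}, {93} × {p17, p18, p19}, {94} × {p17, p18, p19}, {92, 93} × {p18, p19}, {92, 94} × {p18, p19}, {93, 94} × {p18, p19}, {92, 93} × {p17, p18, p19}, {92, 94} × {p17, p18, p19}, {92, 93, 94} × {p18, p19}, {93, 94} × {p17, p18, p19}, {92, 93, 94} × {p17, p18, p19}}; |τ_{X×Y}| = 64.

Enumerate products U × V with U ∈ τ_X, V ∈ τ_Y (deduplicated):
  ∅ × ∅ = {} (∅)
  {92} × {p18} = {(92,p18)}
  {93} × {p18} = {(93,p18)}
  {94} × {p18} = {(94,p18)}
  {92} × {p18, p19} = {(92,p18), (92,p19)}
  {92, 93} × {p18} = {(92,p18), (93,p18)}
  {92, 94} × {p18} = {(92,p18), (94,p18)}
  {93} × {p18, p19} = {(93,p18), (93,p19)}
  {93, 94} × {p18} = {(93,p18), (94,p18)}
  {94} × {p18, p19} = {(94,p18), (94,p19)}
  {92} × {p17, p18, p19} = {(92,p17), (92,p18), (92,p19)}
  {92, 93, 94} × {p18} = {(92,p18), (93,p18), (94,p18)}
  {93} × {p17, p18, p19} = {(93,p17), (93,p18), (93,p19)}
  {94} × {p17, p18, p19} = {(94,p17), (94,p18), (94,p19)}
  {92, 93} × {p18, p19} = {(92,p18), (92,p19), (93,p18), (93,p19)}
  {92, 94} × {p18, p19} = {(92,p18), (92,p19), (94,p18), (94,p19)}
  {93, 94} × {p18, p19} = {(93,p18), (93,p19), (94,p18), (94,p19)}
  {92, 93} × {p17, p18, p19} = {(92,p17), (92,p18), (92,p19), (93,p17), (93,p18), (93,p19)}
  {92, 94} × {p17, p18, p19} = {(92,p17), (92,p18), (92,p19), (94,p17), (94,p18), (94,p19)}
  {92, 93, 94} × {p18, p19} = {(92,p18), (92,p19), (93,p18), (93,p19), (94,p18), (94,p19)}
  {93, 94} × {p17, p18, p19} = {(93,p17), (93,p18), (93,p19), (94,p17), (94,p18), (94,p19)}
  {92, 93, 94} × {p17, p18, p19} = {(92,p17), (92,p18), (92,p19), (93,p17), (93,p18), (93,p19), (94,p17), (94,p18), (94,p19)}
These 22 distinct sets form the basis B.
Close under arbitrary unions to get τ_{X×Y}; counting gives |τ_{X×Y}| = 64.


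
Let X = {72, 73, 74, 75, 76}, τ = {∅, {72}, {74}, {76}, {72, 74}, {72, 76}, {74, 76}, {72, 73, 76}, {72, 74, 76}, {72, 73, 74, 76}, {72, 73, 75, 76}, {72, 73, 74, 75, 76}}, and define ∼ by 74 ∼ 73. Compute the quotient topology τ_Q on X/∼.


X/∼ = {[72], [73=74], [75], [76]}; |τ_Q| = 6.

Equivalence classes: [72], [73=74], [75], [76].
Quotient map π: X → X/∼ sends 72 ↦ [72], 73 ↦ [73=74], 74 ↦ [73=74], 75 ↦ [75], 76 ↦ [76].
For each subset V ⊆ X/∼, compute π^{-1}(V) ⊆ X and check whether π^{-1}(V) ∈ τ. V is open in τ_Q iff π^{-1}(V) ∈ τ.
  V = {}: π^{-1}(V) = ∅ ∈ τ ✓.
  V = {[72]}: π^{-1}(V) = {72} ∈ τ ✓.
  V = {[73=74]}: π^{-1}(V) = {73, 74} ∉ τ ✗.
  V = {[72], [73=74]}: π^{-1}(V) = {72, 73, 74} ∉ τ ✗.
  V = {[75]}: π^{-1}(V) = {75} ∉ τ ✗.
  V = {[72], [75]}: π^{-1}(V) = {72, 75} ∉ τ ✗.
  V = {[73=74], [75]}: π^{-1}(V) = {73, 74, 75} ∉ τ ✗.
  V = {[72], [73=74], [75]}: π^{-1}(V) = {72, 73, 74, 75} ∉ τ ✗.
  V = {[76]}: π^{-1}(V) = {76} ∈ τ ✓.
  V = {[72], [76]}: π^{-1}(V) = {72, 76} ∈ τ ✓.
  V = {[73=74], [76]}: π^{-1}(V) = {73, 74, 76} ∉ τ ✗.
  V = {[72], [73=74], [76]}: π^{-1}(V) = {72, 73, 74, 76} ∈ τ ✓.
  V = {[75], [76]}: π^{-1}(V) = {75, 76} ∉ τ ✗.
  V = {[72], [75], [76]}: π^{-1}(V) = {72, 75, 76} ∉ τ ✗.
  V = {[73=74], [75], [76]}: π^{-1}(V) = {73, 74, 75, 76} ∉ τ ✗.
  V = {[72], [73=74], [75], [76]}: π^{-1}(V) = {72, 73, 74, 75, 76} ∈ τ ✓.
Open sets in the quotient: τ_Q = {{}, {[72]}, {[76]}, {[72], [76]}, {[72], [73=74], [76]}, {[72], [73=74], [75], [76]}} (6 elements).


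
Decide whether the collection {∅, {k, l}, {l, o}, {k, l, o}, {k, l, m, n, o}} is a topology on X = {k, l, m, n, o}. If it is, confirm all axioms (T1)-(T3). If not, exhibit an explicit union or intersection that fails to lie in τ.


τ is NOT a topology on X.

Axiom (T1): ∅ ∈ τ? Yes; X ∈ τ? Yes.
Axiom (T2/T3): check pairwise unions and intersections of members of τ.
Counterexample for (T3): {k, l} ∩ {l, o} = {l} ∉ τ. Therefore τ is NOT a topology.


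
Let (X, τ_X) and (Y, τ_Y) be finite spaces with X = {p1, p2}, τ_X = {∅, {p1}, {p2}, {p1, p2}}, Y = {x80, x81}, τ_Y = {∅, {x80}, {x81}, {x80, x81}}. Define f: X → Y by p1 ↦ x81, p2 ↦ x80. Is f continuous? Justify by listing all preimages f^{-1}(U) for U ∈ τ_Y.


f IS continuous.

Compute f^{-1}(U) for each U ∈ τ_Y:
  U = ∅: f^{-1}(U) = ∅ ∈ τ_X ✓.
  U = {x80}: f^{-1}(U) = {p2} ∈ τ_X ✓.
  U = {x81}: f^{-1}(U) = {p1} ∈ τ_X ✓.
  U = {x80, x81}: f^{-1}(U) = {p1, p2} ∈ τ_X ✓.
Every preimage lies in τ_X, so f IS continuous.


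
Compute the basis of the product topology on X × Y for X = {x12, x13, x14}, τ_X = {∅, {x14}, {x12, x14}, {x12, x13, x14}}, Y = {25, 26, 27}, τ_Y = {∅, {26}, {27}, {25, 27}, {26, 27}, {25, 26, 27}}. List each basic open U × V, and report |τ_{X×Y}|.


Basis B = {∅ × ∅, {x14} × {26}, {x14} × {27}, {x12, x14} × {26}, {x12, x14} × {27}, {x14} × {25, 27}, {x14} × {26, 27}, {x12, x13, x14} × {26}, {x12, x13, x14} × {27}, {x14} × {25, 26, 27}, {x12, x14} × {25, 27}, {x12, x14} × {26, 27}, {x12, x14} × {25, 26, 27}, {x12, x13, x14} × {25, 27}, {x12, x13, x14} × {26, 27}, {x12, x13, x14} × {25, 26, 27}}; |τ_{X×Y}| = 40.

Enumerate products U × V with U ∈ τ_X, V ∈ τ_Y (deduplicated):
  ∅ × ∅ = {} (∅)
  {x14} × {26} = {(x14,26)}
  {x14} × {27} = {(x14,27)}
  {x12, x14} × {26} = {(x12,26), (x14,26)}
  {x12, x14} × {27} = {(x12,27), (x14,27)}
  {x14} × {25, 27} = {(x14,25), (x14,27)}
  {x14} × {26, 27} = {(x14,26), (x14,27)}
  {x12, x13, x14} × {26} = {(x12,26), (x13,26), (x14,26)}
  {x12, x13, x14} × {27} = {(x12,27), (x13,27), (x14,27)}
  {x14} × {25, 26, 27} = {(x14,25), (x14,26), (x14,27)}
  {x12, x14} × {25, 27} = {(x12,25), (x12,27), (x14,25), (x14,27)}
  {x12, x14} × {26, 27} = {(x12,26), (x12,27), (x14,26), (x14,27)}
  {x12, x14} × {25, 26, 27} = {(x12,25), (x12,26), (x12,27), (x14,25), (x14,26), (x14,27)}
  {x12, x13, x14} × {25, 27} = {(x12,25), (x12,27), (x13,25), (x13,27), (x14,25), (x14,27)}
  {x12, x13, x14} × {26, 27} = {(x12,26), (x12,27), (x13,26), (x13,27), (x14,26), (x14,27)}
  {x12, x13, x14} × {25, 26, 27} = {(x12,25), (x12,26), (x12,27), (x13,25), (x13,26), (x13,27), (x14,25), (x14,26), (x14,27)}
These 16 distinct sets form the basis B.
Close under arbitrary unions to get τ_{X×Y}; counting gives |τ_{X×Y}| = 40.


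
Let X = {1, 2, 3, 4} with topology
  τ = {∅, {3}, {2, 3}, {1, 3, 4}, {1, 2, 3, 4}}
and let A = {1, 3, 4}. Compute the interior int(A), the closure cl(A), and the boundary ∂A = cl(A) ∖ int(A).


int(A) = {1, 3, 4}, cl(A) = {1, 2, 3, 4}, ∂A = {2}.

Closed sets in (X, τ) are complements of opens:
  closed(X, τ) = {∅, {2}, {1, 4}, {1, 2, 4}, {1, 2, 3, 4}}.
int(A) = ⋃ {U ∈ τ : U ⊆ A}. Opens contained in A: ∅, {3}, {1, 3, 4}.
Taking the union of these: int(A) = {1, 3, 4}.
cl(A) = ⋂ {C closed : A ⊆ C}. Closed sets containing A: {1, 2, 3, 4}.
Intersecting these: cl(A) = {1, 2, 3, 4}.
∂A = cl(A) ∖ int(A) = {1, 2, 3, 4} ∖ {1, 3, 4} = {2}.


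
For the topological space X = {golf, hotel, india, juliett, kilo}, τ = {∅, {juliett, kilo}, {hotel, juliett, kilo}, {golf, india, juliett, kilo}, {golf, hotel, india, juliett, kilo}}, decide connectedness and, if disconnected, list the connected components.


(X, τ) is connected.

Find clopen sets (U ∈ τ with X ∖ U ∈ τ):
  U = ∅, X ∖ U = {golf, hotel, india, juliett, kilo} — both open, so U is clopen.
  U = {golf, hotel, india, juliett, kilo}, X ∖ U = ∅ — both open, so U is clopen.
Only trivial clopens (∅ and X) exist, so (X, τ) is connected.
Compute connected components by grouping points that agree on all clopens:
  component: {golf, hotel, india, juliett, kilo}


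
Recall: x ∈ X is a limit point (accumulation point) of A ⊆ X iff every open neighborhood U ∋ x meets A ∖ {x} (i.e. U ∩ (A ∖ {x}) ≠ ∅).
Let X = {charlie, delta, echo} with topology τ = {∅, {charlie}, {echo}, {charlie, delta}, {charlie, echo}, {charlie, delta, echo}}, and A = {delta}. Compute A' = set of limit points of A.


A' = ∅

For each x ∈ X, list the open sets U ∈ τ with x ∈ U, then check whether U ∩ (A ∖ {x}) ≠ ∅ for every such U.
  x = charlie: open {charlie} ∋ x has {charlie} ∩ (A ∖ {charlie}) = ∅, so x is NOT a limit point.
  x = delta: open {charlie, delta} ∋ x has {charlie, delta} ∩ (A ∖ {delta}) = ∅, so x is NOT a limit point.
  x = echo: open {echo} ∋ x has {echo} ∩ (A ∖ {echo}) = ∅, so x is NOT a limit point.
Collecting: A' = ∅.


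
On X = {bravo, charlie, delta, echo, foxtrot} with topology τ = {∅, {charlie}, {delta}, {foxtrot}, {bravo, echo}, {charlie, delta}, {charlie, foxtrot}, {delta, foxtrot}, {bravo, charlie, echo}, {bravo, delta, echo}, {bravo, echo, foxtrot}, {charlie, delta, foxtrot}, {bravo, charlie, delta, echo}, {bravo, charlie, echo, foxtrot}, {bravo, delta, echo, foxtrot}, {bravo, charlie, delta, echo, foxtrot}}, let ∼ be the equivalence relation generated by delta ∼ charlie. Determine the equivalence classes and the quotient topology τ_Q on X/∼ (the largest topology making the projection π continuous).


X/∼ = {[bravo], [charlie=delta], [echo], [foxtrot]}; |τ_Q| = 8.

Equivalence classes: [bravo], [charlie=delta], [echo], [foxtrot].
Quotient map π: X → X/∼ sends bravo ↦ [bravo], charlie ↦ [charlie=delta], delta ↦ [charlie=delta], echo ↦ [echo], foxtrot ↦ [foxtrot].
For each subset V ⊆ X/∼, compute π^{-1}(V) ⊆ X and check whether π^{-1}(V) ∈ τ. V is open in τ_Q iff π^{-1}(V) ∈ τ.
  V = {}: π^{-1}(V) = ∅ ∈ τ ✓.
  V = {[bravo]}: π^{-1}(V) = {bravo} ∉ τ ✗.
  V = {[charlie=delta]}: π^{-1}(V) = {charlie, delta} ∈ τ ✓.
  V = {[bravo], [charlie=delta]}: π^{-1}(V) = {bravo, charlie, delta} ∉ τ ✗.
  V = {[echo]}: π^{-1}(V) = {echo} ∉ τ ✗.
  V = {[bravo], [echo]}: π^{-1}(V) = {bravo, echo} ∈ τ ✓.
  V = {[charlie=delta], [echo]}: π^{-1}(V) = {charlie, delta, echo} ∉ τ ✗.
  V = {[bravo], [charlie=delta], [echo]}: π^{-1}(V) = {bravo, charlie, delta, echo} ∈ τ ✓.
  V = {[foxtrot]}: π^{-1}(V) = {foxtrot} ∈ τ ✓.
  V = {[bravo], [foxtrot]}: π^{-1}(V) = {bravo, foxtrot} ∉ τ ✗.
  V = {[charlie=delta], [foxtrot]}: π^{-1}(V) = {charlie, delta, foxtrot} ∈ τ ✓.
  V = {[bravo], [charlie=delta], [foxtrot]}: π^{-1}(V) = {bravo, charlie, delta, foxtrot} ∉ τ ✗.
  V = {[echo], [foxtrot]}: π^{-1}(V) = {echo, foxtrot} ∉ τ ✗.
  V = {[bravo], [echo], [foxtrot]}: π^{-1}(V) = {bravo, echo, foxtrot} ∈ τ ✓.
  V = {[charlie=delta], [echo], [foxtrot]}: π^{-1}(V) = {charlie, delta, echo, foxtrot} ∉ τ ✗.
  V = {[bravo], [charlie=delta], [echo], [foxtrot]}: π^{-1}(V) = {bravo, charlie, delta, echo, foxtrot} ∈ τ ✓.
Open sets in the quotient: τ_Q = {{}, {[charlie=delta]}, {[bravo], [echo]}, {[bravo], [charlie=delta], [echo]}, {[foxtrot]}, {[charlie=delta], [foxtrot]}, {[bravo], [echo], [foxtrot]}, {[bravo], [charlie=delta], [echo], [foxtrot]}} (8 elements).


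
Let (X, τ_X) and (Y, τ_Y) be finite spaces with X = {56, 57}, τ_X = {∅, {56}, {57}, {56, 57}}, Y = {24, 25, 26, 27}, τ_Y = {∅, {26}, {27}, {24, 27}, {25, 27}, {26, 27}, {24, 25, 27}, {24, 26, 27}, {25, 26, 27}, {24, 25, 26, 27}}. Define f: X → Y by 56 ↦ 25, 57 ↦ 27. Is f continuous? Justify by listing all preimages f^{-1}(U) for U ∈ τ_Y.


f IS continuous.

Compute f^{-1}(U) for each U ∈ τ_Y:
  U = ∅: f^{-1}(U) = ∅ ∈ τ_X ✓.
  U = {26}: f^{-1}(U) = ∅ ∈ τ_X ✓.
  U = {27}: f^{-1}(U) = {57} ∈ τ_X ✓.
  U = {24, 27}: f^{-1}(U) = {57} ∈ τ_X ✓.
  U = {25, 27}: f^{-1}(U) = {56, 57} ∈ τ_X ✓.
  U = {26, 27}: f^{-1}(U) = {57} ∈ τ_X ✓.
  U = {24, 25, 27}: f^{-1}(U) = {56, 57} ∈ τ_X ✓.
  U = {24, 26, 27}: f^{-1}(U) = {57} ∈ τ_X ✓.
  U = {25, 26, 27}: f^{-1}(U) = {56, 57} ∈ τ_X ✓.
  U = {24, 25, 26, 27}: f^{-1}(U) = {56, 57} ∈ τ_X ✓.
Every preimage lies in τ_X, so f IS continuous.


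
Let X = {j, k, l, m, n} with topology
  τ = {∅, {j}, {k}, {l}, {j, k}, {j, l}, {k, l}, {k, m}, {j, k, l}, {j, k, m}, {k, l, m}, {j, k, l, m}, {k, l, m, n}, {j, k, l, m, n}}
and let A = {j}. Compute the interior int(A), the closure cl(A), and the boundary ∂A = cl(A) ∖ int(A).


int(A) = {j}, cl(A) = {j}, ∂A = ∅.

Closed sets in (X, τ) are complements of opens:
  closed(X, τ) = {∅, {j}, {n}, {j, n}, {l, n}, {m, n}, {j, l, n}, {j, m, n}, {k, m, n}, {l, m, n}, {j, k, m, n}, {j, l, m, n}, {k, l, m, n}, {j, k, l, m, n}}.
int(A) = ⋃ {U ∈ τ : U ⊆ A}. Opens contained in A: ∅, {j}.
Taking the union of these: int(A) = {j}.
cl(A) = ⋂ {C closed : A ⊆ C}. Closed sets containing A: {j}, {j, n}, {j, l, n}, {j, m, n}, {j, k, m, n}, {j, l, m, n}, {j, k, l, m, n}.
Intersecting these: cl(A) = {j}.
∂A = cl(A) ∖ int(A) = {j} ∖ {j} = ∅.


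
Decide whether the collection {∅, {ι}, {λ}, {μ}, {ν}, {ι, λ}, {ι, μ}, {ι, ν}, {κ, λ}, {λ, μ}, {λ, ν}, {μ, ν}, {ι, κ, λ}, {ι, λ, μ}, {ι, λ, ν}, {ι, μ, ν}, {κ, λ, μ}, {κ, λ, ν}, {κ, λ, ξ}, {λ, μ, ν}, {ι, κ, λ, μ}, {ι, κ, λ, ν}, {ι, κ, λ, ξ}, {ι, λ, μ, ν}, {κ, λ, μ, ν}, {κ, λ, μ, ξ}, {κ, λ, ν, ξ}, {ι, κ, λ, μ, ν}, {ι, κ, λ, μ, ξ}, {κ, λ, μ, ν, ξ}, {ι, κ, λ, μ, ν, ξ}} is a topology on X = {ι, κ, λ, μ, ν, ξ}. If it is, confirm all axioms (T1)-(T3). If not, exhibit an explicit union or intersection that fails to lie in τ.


τ is NOT a topology on X.

Axiom (T1): ∅ ∈ τ? Yes; X ∈ τ? Yes.
Axiom (T2/T3): check pairwise unions and intersections of members of τ.
Counterexample for (T2): {ι} ∪ {κ, λ, ν, ξ} = {ι, κ, λ, ν, ξ} ∉ τ. Therefore τ is NOT a topology.


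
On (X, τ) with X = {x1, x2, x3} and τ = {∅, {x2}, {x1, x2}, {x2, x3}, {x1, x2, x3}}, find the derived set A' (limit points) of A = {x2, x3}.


A' = {x1, x3}

For each x ∈ X, list the open sets U ∈ τ with x ∈ U, then check whether U ∩ (A ∖ {x}) ≠ ∅ for every such U.
  x = x1: opens ∋ x are {x1, x2}, {x1, x2, x3}; each meets A ∖ {x1}, so x IS a limit point.
  x = x2: open {x2} ∋ x has {x2} ∩ (A ∖ {x2}) = ∅, so x is NOT a limit point.
  x = x3: opens ∋ x are {x2, x3}, {x1, x2, x3}; each meets A ∖ {x3}, so x IS a limit point.
Collecting: A' = {x1, x3}.


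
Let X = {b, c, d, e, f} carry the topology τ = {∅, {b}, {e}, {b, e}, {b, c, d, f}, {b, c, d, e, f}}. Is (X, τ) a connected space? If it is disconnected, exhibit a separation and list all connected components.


(X, τ) is disconnected; components = [{e}, {b, c, d, f}].

Find clopen sets (U ∈ τ with X ∖ U ∈ τ):
  U = ∅, X ∖ U = {b, c, d, e, f} — both open, so U is clopen.
  U = {e}, X ∖ U = {b, c, d, f} — both open, so U is clopen.
  U = {b, c, d, f}, X ∖ U = {e} — both open, so U is clopen.
  U = {b, c, d, e, f}, X ∖ U = ∅ — both open, so U is clopen.
Nontrivial clopen(s) exist: e.g. {e}. So (X, τ) is disconnected.
Compute connected components by grouping points that agree on all clopens:
  component: {e}
  component: {b, c, d, f}


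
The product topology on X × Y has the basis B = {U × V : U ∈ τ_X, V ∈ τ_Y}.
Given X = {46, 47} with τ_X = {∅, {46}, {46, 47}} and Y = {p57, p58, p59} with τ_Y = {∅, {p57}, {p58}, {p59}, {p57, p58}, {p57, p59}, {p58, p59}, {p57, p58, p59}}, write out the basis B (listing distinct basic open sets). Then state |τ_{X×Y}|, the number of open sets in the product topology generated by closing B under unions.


Basis B = {∅ × ∅, {46} × {p57}, {46} × {p58}, {46} × {p59}, {46} × {p57, p58}, {46} × {p57, p59}, {46, 47} × {p57}, {46} × {p58, p59}, {46, 47} × {p58}, {46, 47} × {p59}, {46} × {p57, p58, p59}, {46, 47} × {p57, p58}, {46, 47} × {p57, p59}, {46, 47} × {p58, p59}, {46, 47} × {p57, p58, p59}}; |τ_{X×Y}| = 27.

Enumerate products U × V with U ∈ τ_X, V ∈ τ_Y (deduplicated):
  ∅ × ∅ = {} (∅)
  {46} × {p57} = {(46,p57)}
  {46} × {p58} = {(46,p58)}
  {46} × {p59} = {(46,p59)}
  {46} × {p57, p58} = {(46,p57), (46,p58)}
  {46} × {p57, p59} = {(46,p57), (46,p59)}
  {46, 47} × {p57} = {(46,p57), (47,p57)}
  {46} × {p58, p59} = {(46,p58), (46,p59)}
  {46, 47} × {p58} = {(46,p58), (47,p58)}
  {46, 47} × {p59} = {(46,p59), (47,p59)}
  {46} × {p57, p58, p59} = {(46,p57), (46,p58), (46,p59)}
  {46, 47} × {p57, p58} = {(46,p57), (46,p58), (47,p57), (47,p58)}
  {46, 47} × {p57, p59} = {(46,p57), (46,p59), (47,p57), (47,p59)}
  {46, 47} × {p58, p59} = {(46,p58), (46,p59), (47,p58), (47,p59)}
  {46, 47} × {p57, p58, p59} = {(46,p57), (46,p58), (46,p59), (47,p57), (47,p58), (47,p59)}
These 15 distinct sets form the basis B.
Close under arbitrary unions to get τ_{X×Y}; counting gives |τ_{X×Y}| = 27.


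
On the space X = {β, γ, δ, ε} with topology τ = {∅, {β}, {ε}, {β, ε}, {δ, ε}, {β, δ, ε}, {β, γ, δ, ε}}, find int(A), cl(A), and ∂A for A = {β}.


int(A) = {β}, cl(A) = {β, γ}, ∂A = {γ}.

Closed sets in (X, τ) are complements of opens:
  closed(X, τ) = {∅, {γ}, {β, γ}, {γ, δ}, {β, γ, δ}, {γ, δ, ε}, {β, γ, δ, ε}}.
int(A) = ⋃ {U ∈ τ : U ⊆ A}. Opens contained in A: ∅, {β}.
Taking the union of these: int(A) = {β}.
cl(A) = ⋂ {C closed : A ⊆ C}. Closed sets containing A: {β, γ}, {β, γ, δ}, {β, γ, δ, ε}.
Intersecting these: cl(A) = {β, γ}.
∂A = cl(A) ∖ int(A) = {β, γ} ∖ {β} = {γ}.


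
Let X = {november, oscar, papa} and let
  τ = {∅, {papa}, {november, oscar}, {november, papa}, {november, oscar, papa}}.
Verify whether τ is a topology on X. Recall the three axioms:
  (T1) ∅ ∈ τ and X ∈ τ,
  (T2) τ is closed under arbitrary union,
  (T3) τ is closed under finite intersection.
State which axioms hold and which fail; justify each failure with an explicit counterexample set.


τ is NOT a topology on X.

Axiom (T1): ∅ ∈ τ? Yes; X ∈ τ? Yes.
Axiom (T2/T3): check pairwise unions and intersections of members of τ.
Counterexample for (T3): {november, oscar} ∩ {november, papa} = {november} ∉ τ. Therefore τ is NOT a topology.


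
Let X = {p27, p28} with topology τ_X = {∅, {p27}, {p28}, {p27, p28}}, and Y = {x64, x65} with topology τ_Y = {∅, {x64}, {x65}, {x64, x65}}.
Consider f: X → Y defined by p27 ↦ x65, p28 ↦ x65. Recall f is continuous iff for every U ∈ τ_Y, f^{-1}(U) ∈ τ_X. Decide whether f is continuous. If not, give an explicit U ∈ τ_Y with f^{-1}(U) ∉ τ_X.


f IS continuous.

Compute f^{-1}(U) for each U ∈ τ_Y:
  U = ∅: f^{-1}(U) = ∅ ∈ τ_X ✓.
  U = {x64}: f^{-1}(U) = ∅ ∈ τ_X ✓.
  U = {x65}: f^{-1}(U) = {p27, p28} ∈ τ_X ✓.
  U = {x64, x65}: f^{-1}(U) = {p27, p28} ∈ τ_X ✓.
Every preimage lies in τ_X, so f IS continuous.


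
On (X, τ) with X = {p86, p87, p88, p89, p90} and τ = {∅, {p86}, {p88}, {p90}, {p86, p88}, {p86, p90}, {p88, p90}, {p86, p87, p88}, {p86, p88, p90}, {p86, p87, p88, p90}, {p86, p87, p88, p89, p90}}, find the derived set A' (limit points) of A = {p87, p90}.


A' = {p89}

For each x ∈ X, list the open sets U ∈ τ with x ∈ U, then check whether U ∩ (A ∖ {x}) ≠ ∅ for every such U.
  x = p86: open {p86} ∋ x has {p86} ∩ (A ∖ {p86}) = ∅, so x is NOT a limit point.
  x = p87: open {p86, p87, p88} ∋ x has {p86, p87, p88} ∩ (A ∖ {p87}) = ∅, so x is NOT a limit point.
  x = p88: open {p88} ∋ x has {p88} ∩ (A ∖ {p88}) = ∅, so x is NOT a limit point.
  x = p89: opens ∋ x are {p86, p87, p88, p89, p90}; each meets A ∖ {p89}, so x IS a limit point.
  x = p90: open {p90} ∋ x has {p90} ∩ (A ∖ {p90}) = ∅, so x is NOT a limit point.
Collecting: A' = {p89}.


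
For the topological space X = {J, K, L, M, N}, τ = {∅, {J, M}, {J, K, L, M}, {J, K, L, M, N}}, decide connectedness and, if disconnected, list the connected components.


(X, τ) is connected.

Find clopen sets (U ∈ τ with X ∖ U ∈ τ):
  U = ∅, X ∖ U = {J, K, L, M, N} — both open, so U is clopen.
  U = {J, K, L, M, N}, X ∖ U = ∅ — both open, so U is clopen.
Only trivial clopens (∅ and X) exist, so (X, τ) is connected.
Compute connected components by grouping points that agree on all clopens:
  component: {J, K, L, M, N}


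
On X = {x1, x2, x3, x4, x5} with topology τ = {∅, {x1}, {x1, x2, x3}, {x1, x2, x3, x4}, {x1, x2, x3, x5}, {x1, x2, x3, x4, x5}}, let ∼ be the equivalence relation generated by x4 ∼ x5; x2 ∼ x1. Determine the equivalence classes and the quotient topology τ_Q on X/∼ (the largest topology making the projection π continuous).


X/∼ = {[x1=x2], [x3], [x4=x5]}; |τ_Q| = 3.

Equivalence classes: [x1=x2], [x3], [x4=x5].
Quotient map π: X → X/∼ sends x1 ↦ [x1=x2], x2 ↦ [x1=x2], x3 ↦ [x3], x4 ↦ [x4=x5], x5 ↦ [x4=x5].
For each subset V ⊆ X/∼, compute π^{-1}(V) ⊆ X and check whether π^{-1}(V) ∈ τ. V is open in τ_Q iff π^{-1}(V) ∈ τ.
  V = {}: π^{-1}(V) = ∅ ∈ τ ✓.
  V = {[x1=x2]}: π^{-1}(V) = {x1, x2} ∉ τ ✗.
  V = {[x3]}: π^{-1}(V) = {x3} ∉ τ ✗.
  V = {[x1=x2], [x3]}: π^{-1}(V) = {x1, x2, x3} ∈ τ ✓.
  V = {[x4=x5]}: π^{-1}(V) = {x4, x5} ∉ τ ✗.
  V = {[x1=x2], [x4=x5]}: π^{-1}(V) = {x1, x2, x4, x5} ∉ τ ✗.
  V = {[x3], [x4=x5]}: π^{-1}(V) = {x3, x4, x5} ∉ τ ✗.
  V = {[x1=x2], [x3], [x4=x5]}: π^{-1}(V) = {x1, x2, x3, x4, x5} ∈ τ ✓.
Open sets in the quotient: τ_Q = {{}, {[x1=x2], [x3]}, {[x1=x2], [x3], [x4=x5]}} (3 elements).


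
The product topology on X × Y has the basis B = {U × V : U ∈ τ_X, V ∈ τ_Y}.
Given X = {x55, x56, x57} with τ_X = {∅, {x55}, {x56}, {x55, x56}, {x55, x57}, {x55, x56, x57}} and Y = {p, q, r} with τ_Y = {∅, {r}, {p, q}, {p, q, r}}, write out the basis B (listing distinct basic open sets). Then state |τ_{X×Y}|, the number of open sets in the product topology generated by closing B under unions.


Basis B = {∅ × ∅, {x55} × {r}, {x56} × {r}, {x55} × {p, q}, {x55, x56} × {r}, {x55, x57} × {r}, {x56} × {p, q}, {x55} × {p, q, r}, {x55, x56, x57} × {r}, {x56} × {p, q, r}, {x55, x56} × {p, q}, {x55, x57} × {p, q}, {x55, x56} × {p, q, r}, {x55, x57} × {p, q, r}, {x55, x56, x57} × {p, q}, {x55, x56, x57} × {p, q, r}}; |τ_{X×Y}| = 36.

Enumerate products U × V with U ∈ τ_X, V ∈ τ_Y (deduplicated):
  ∅ × ∅ = {} (∅)
  {x55} × {r} = {(x55,r)}
  {x56} × {r} = {(x56,r)}
  {x55} × {p, q} = {(x55,p), (x55,q)}
  {x55, x56} × {r} = {(x55,r), (x56,r)}
  {x55, x57} × {r} = {(x55,r), (x57,r)}
  {x56} × {p, q} = {(x56,p), (x56,q)}
  {x55} × {p, q, r} = {(x55,p), (x55,q), (x55,r)}
  {x55, x56, x57} × {r} = {(x55,r), (x56,r), (x57,r)}
  {x56} × {p, q, r} = {(x56,p), (x56,q), (x56,r)}
  {x55, x56} × {p, q} = {(x55,p), (x55,q), (x56,p), (x56,q)}
  {x55, x57} × {p, q} = {(x55,p), (x55,q), (x57,p), (x57,q)}
  {x55, x56} × {p, q, r} = {(x55,p), (x55,q), (x55,r), (x56,p), (x56,q), (x56,r)}
  {x55, x57} × {p, q, r} = {(x55,p), (x55,q), (x55,r), (x57,p), (x57,q), (x57,r)}
  {x55, x56, x57} × {p, q} = {(x55,p), (x55,q), (x56,p), (x56,q), (x57,p), (x57,q)}
  {x55, x56, x57} × {p, q, r} = {(x55,p), (x55,q), (x55,r), (x56,p), (x56,q), (x56,r), (x57,p), (x57,q), (x57,r)}
These 16 distinct sets form the basis B.
Close under arbitrary unions to get τ_{X×Y}; counting gives |τ_{X×Y}| = 36.


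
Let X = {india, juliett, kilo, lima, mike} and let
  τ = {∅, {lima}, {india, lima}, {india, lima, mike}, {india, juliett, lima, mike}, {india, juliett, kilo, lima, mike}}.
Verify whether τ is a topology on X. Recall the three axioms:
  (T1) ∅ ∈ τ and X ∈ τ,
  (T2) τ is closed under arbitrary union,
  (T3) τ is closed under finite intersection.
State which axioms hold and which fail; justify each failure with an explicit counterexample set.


τ IS a topology on X.

Axiom (T1): ∅ ∈ τ? Yes; X ∈ τ? Yes.
Axiom (T2/T3): check pairwise unions and intersections of members of τ.
All pairwise intersections and unions checked — each lies in τ. Therefore τ satisfies (T1), (T2), (T3): it IS a topology on X.


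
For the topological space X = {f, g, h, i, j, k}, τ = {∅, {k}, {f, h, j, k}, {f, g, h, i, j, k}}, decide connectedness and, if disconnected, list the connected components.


(X, τ) is connected.

Find clopen sets (U ∈ τ with X ∖ U ∈ τ):
  U = ∅, X ∖ U = {f, g, h, i, j, k} — both open, so U is clopen.
  U = {f, g, h, i, j, k}, X ∖ U = ∅ — both open, so U is clopen.
Only trivial clopens (∅ and X) exist, so (X, τ) is connected.
Compute connected components by grouping points that agree on all clopens:
  component: {f, g, h, i, j, k}


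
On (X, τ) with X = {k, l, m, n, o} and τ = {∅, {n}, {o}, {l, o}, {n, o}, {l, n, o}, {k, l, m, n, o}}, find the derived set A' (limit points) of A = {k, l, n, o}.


A' = {k, l, m}

For each x ∈ X, list the open sets U ∈ τ with x ∈ U, then check whether U ∩ (A ∖ {x}) ≠ ∅ for every such U.
  x = k: opens ∋ x are {k, l, m, n, o}; each meets A ∖ {k}, so x IS a limit point.
  x = l: opens ∋ x are {l, o}, {l, n, o}, {k, l, m, n, o}; each meets A ∖ {l}, so x IS a limit point.
  x = m: opens ∋ x are {k, l, m, n, o}; each meets A ∖ {m}, so x IS a limit point.
  x = n: open {n} ∋ x has {n} ∩ (A ∖ {n}) = ∅, so x is NOT a limit point.
  x = o: open {o} ∋ x has {o} ∩ (A ∖ {o}) = ∅, so x is NOT a limit point.
Collecting: A' = {k, l, m}.


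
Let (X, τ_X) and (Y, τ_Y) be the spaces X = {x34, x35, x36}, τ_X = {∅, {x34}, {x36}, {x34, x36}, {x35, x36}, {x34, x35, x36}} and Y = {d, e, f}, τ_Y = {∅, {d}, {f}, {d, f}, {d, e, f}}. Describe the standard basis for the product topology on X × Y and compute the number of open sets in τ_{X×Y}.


Basis B = {∅ × ∅, {x34} × {d}, {x34} × {f}, {x36} × {d}, {x36} × {f}, {x34} × {d, f}, {x34, x36} × {d}, {x34, x36} × {f}, {x35, x36} × {d}, {x35, x36} × {f}, {x36} × {d, f}, {x34} × {d, e, f}, {x34, x35, x36} × {d}, {x34, x35, x36} × {f}, {x36} × {d, e, f}, {x34, x36} × {d, f}, {x35, x36} × {d, f}, {x34, x36} × {d, e, f}, {x34, x35, x36} × {d, f}, {x35, x36} × {d, e, f}, {x34, x35, x36} × {d, e, f}}; |τ_{X×Y}| = 70.

Enumerate products U × V with U ∈ τ_X, V ∈ τ_Y (deduplicated):
  ∅ × ∅ = {} (∅)
  {x34} × {d} = {(x34,d)}
  {x34} × {f} = {(x34,f)}
  {x36} × {d} = {(x36,d)}
  {x36} × {f} = {(x36,f)}
  {x34} × {d, f} = {(x34,d), (x34,f)}
  {x34, x36} × {d} = {(x34,d), (x36,d)}
  {x34, x36} × {f} = {(x34,f), (x36,f)}
  {x35, x36} × {d} = {(x35,d), (x36,d)}
  {x35, x36} × {f} = {(x35,f), (x36,f)}
  {x36} × {d, f} = {(x36,d), (x36,f)}
  {x34} × {d, e, f} = {(x34,d), (x34,e), (x34,f)}
  {x34, x35, x36} × {d} = {(x34,d), (x35,d), (x36,d)}
  {x34, x35, x36} × {f} = {(x34,f), (x35,f), (x36,f)}
  {x36} × {d, e, f} = {(x36,d), (x36,e), (x36,f)}
  {x34, x36} × {d, f} = {(x34,d), (x34,f), (x36,d), (x36,f)}
  {x35, x36} × {d, f} = {(x35,d), (x35,f), (x36,d), (x36,f)}
  {x34, x36} × {d, e, f} = {(x34,d), (x34,e), (x34,f), (x36,d), (x36,e), (x36,f)}
  {x34, x35, x36} × {d, f} = {(x34,d), (x34,f), (x35,d), (x35,f), (x36,d), (x36,f)}
  {x35, x36} × {d, e, f} = {(x35,d), (x35,e), (x35,f), (x36,d), (x36,e), (x36,f)}
  {x34, x35, x36} × {d, e, f} = {(x34,d), (x34,e), (x34,f), (x35,d), (x35,e), (x35,f), (x36,d), (x36,e), (x36,f)}
These 21 distinct sets form the basis B.
Close under arbitrary unions to get τ_{X×Y}; counting gives |τ_{X×Y}| = 70.


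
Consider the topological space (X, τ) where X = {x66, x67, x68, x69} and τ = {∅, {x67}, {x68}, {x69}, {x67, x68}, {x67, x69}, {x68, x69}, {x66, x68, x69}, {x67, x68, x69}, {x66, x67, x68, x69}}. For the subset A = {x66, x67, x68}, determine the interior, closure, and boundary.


int(A) = {x67, x68}, cl(A) = {x66, x67, x68}, ∂A = {x66}.

Closed sets in (X, τ) are complements of opens:
  closed(X, τ) = {∅, {x66}, {x67}, {x66, x67}, {x66, x68}, {x66, x69}, {x66, x67, x68}, {x66, x67, x69}, {x66, x68, x69}, {x66, x67, x68, x69}}.
int(A) = ⋃ {U ∈ τ : U ⊆ A}. Opens contained in A: ∅, {x67}, {x68}, {x67, x68}.
Taking the union of these: int(A) = {x67, x68}.
cl(A) = ⋂ {C closed : A ⊆ C}. Closed sets containing A: {x66, x67, x68}, {x66, x67, x68, x69}.
Intersecting these: cl(A) = {x66, x67, x68}.
∂A = cl(A) ∖ int(A) = {x66, x67, x68} ∖ {x67, x68} = {x66}.


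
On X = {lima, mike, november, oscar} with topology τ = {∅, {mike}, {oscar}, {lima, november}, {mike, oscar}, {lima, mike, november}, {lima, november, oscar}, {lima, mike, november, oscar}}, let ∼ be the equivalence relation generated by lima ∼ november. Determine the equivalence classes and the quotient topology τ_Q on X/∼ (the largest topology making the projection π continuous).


X/∼ = {[lima=november], [mike], [oscar]}; |τ_Q| = 8.

Equivalence classes: [lima=november], [mike], [oscar].
Quotient map π: X → X/∼ sends lima ↦ [lima=november], mike ↦ [mike], november ↦ [lima=november], oscar ↦ [oscar].
For each subset V ⊆ X/∼, compute π^{-1}(V) ⊆ X and check whether π^{-1}(V) ∈ τ. V is open in τ_Q iff π^{-1}(V) ∈ τ.
  V = {}: π^{-1}(V) = ∅ ∈ τ ✓.
  V = {[lima=november]}: π^{-1}(V) = {lima, november} ∈ τ ✓.
  V = {[mike]}: π^{-1}(V) = {mike} ∈ τ ✓.
  V = {[lima=november], [mike]}: π^{-1}(V) = {lima, mike, november} ∈ τ ✓.
  V = {[oscar]}: π^{-1}(V) = {oscar} ∈ τ ✓.
  V = {[lima=november], [oscar]}: π^{-1}(V) = {lima, november, oscar} ∈ τ ✓.
  V = {[mike], [oscar]}: π^{-1}(V) = {mike, oscar} ∈ τ ✓.
  V = {[lima=november], [mike], [oscar]}: π^{-1}(V) = {lima, mike, november, oscar} ∈ τ ✓.
Open sets in the quotient: τ_Q = {{}, {[lima=november]}, {[mike]}, {[lima=november], [mike]}, {[oscar]}, {[lima=november], [oscar]}, {[mike], [oscar]}, {[lima=november], [mike], [oscar]}} (8 elements).


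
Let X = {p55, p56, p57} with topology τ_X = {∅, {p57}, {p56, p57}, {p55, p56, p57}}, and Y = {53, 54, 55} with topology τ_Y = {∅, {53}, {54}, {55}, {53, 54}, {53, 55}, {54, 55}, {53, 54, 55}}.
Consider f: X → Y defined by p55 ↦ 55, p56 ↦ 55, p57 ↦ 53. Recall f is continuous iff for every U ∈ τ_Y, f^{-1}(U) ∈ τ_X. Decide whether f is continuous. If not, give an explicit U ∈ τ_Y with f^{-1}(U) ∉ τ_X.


f is NOT continuous.

Compute f^{-1}(U) for each U ∈ τ_Y:
  U = ∅: f^{-1}(U) = ∅ ∈ τ_X ✓.
  U = {53}: f^{-1}(U) = {p57} ∈ τ_X ✓.
  U = {54}: f^{-1}(U) = ∅ ∈ τ_X ✓.
  U = {55}: f^{-1}(U) = {p55, p56} ∉ τ_X ✗.
  U = {53, 54}: f^{-1}(U) = {p57} ∈ τ_X ✓.
  U = {53, 55}: f^{-1}(U) = {p55, p56, p57} ∈ τ_X ✓.
  U = {54, 55}: f^{-1}(U) = {p55, p56} ∉ τ_X ✗.
  U = {53, 54, 55}: f^{-1}(U) = {p55, p56, p57} ∈ τ_X ✓.
Found U = {55} with f^{-1}(U) = {p55, p56} not in τ_X. Therefore f is NOT continuous.


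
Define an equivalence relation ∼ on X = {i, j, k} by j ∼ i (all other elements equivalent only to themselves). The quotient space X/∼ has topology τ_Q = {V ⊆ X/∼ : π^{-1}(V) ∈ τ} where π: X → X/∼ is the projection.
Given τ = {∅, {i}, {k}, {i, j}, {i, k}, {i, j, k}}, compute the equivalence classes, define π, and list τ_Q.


X/∼ = {[i=j], [k]}; |τ_Q| = 4.

Equivalence classes: [i=j], [k].
Quotient map π: X → X/∼ sends i ↦ [i=j], j ↦ [i=j], k ↦ [k].
For each subset V ⊆ X/∼, compute π^{-1}(V) ⊆ X and check whether π^{-1}(V) ∈ τ. V is open in τ_Q iff π^{-1}(V) ∈ τ.
  V = {}: π^{-1}(V) = ∅ ∈ τ ✓.
  V = {[i=j]}: π^{-1}(V) = {i, j} ∈ τ ✓.
  V = {[k]}: π^{-1}(V) = {k} ∈ τ ✓.
  V = {[i=j], [k]}: π^{-1}(V) = {i, j, k} ∈ τ ✓.
Open sets in the quotient: τ_Q = {{}, {[i=j]}, {[k]}, {[i=j], [k]}} (4 elements).


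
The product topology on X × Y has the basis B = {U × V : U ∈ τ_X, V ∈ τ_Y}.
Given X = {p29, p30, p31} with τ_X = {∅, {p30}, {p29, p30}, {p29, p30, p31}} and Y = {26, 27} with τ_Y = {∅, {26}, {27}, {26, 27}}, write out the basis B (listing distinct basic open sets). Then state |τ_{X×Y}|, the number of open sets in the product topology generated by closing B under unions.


Basis B = {∅ × ∅, {p30} × {26}, {p30} × {27}, {p29, p30} × {26}, {p29, p30} × {27}, {p30} × {26, 27}, {p29, p30, p31} × {26}, {p29, p30, p31} × {27}, {p29, p30} × {26, 27}, {p29, p30, p31} × {26, 27}}; |τ_{X×Y}| = 16.

Enumerate products U × V with U ∈ τ_X, V ∈ τ_Y (deduplicated):
  ∅ × ∅ = {} (∅)
  {p30} × {26} = {(p30,26)}
  {p30} × {27} = {(p30,27)}
  {p29, p30} × {26} = {(p29,26), (p30,26)}
  {p29, p30} × {27} = {(p29,27), (p30,27)}
  {p30} × {26, 27} = {(p30,26), (p30,27)}
  {p29, p30, p31} × {26} = {(p29,26), (p30,26), (p31,26)}
  {p29, p30, p31} × {27} = {(p29,27), (p30,27), (p31,27)}
  {p29, p30} × {26, 27} = {(p29,26), (p29,27), (p30,26), (p30,27)}
  {p29, p30, p31} × {26, 27} = {(p29,26), (p29,27), (p30,26), (p30,27), (p31,26), (p31,27)}
These 10 distinct sets form the basis B.
Close under arbitrary unions to get τ_{X×Y}; counting gives |τ_{X×Y}| = 16.


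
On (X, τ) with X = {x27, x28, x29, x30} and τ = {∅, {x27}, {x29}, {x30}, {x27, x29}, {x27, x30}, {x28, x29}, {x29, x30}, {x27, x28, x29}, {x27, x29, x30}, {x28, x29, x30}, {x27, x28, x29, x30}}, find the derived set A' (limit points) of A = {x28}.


A' = ∅

For each x ∈ X, list the open sets U ∈ τ with x ∈ U, then check whether U ∩ (A ∖ {x}) ≠ ∅ for every such U.
  x = x27: open {x27} ∋ x has {x27} ∩ (A ∖ {x27}) = ∅, so x is NOT a limit point.
  x = x28: open {x28, x29} ∋ x has {x28, x29} ∩ (A ∖ {x28}) = ∅, so x is NOT a limit point.
  x = x29: open {x29} ∋ x has {x29} ∩ (A ∖ {x29}) = ∅, so x is NOT a limit point.
  x = x30: open {x30} ∋ x has {x30} ∩ (A ∖ {x30}) = ∅, so x is NOT a limit point.
Collecting: A' = ∅.


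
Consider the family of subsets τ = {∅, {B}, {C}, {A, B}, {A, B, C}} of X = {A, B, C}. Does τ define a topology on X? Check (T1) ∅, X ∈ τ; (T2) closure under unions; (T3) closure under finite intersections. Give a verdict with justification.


τ is NOT a topology on X.

Axiom (T1): ∅ ∈ τ? Yes; X ∈ τ? Yes.
Axiom (T2/T3): check pairwise unions and intersections of members of τ.
Counterexample for (T2): {B} ∪ {C} = {B, C} ∉ τ. Therefore τ is NOT a topology.


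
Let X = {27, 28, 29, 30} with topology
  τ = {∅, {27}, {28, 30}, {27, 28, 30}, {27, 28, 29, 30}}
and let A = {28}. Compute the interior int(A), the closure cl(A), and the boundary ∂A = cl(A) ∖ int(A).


int(A) = ∅, cl(A) = {28, 29, 30}, ∂A = {28, 29, 30}.

Closed sets in (X, τ) are complements of opens:
  closed(X, τ) = {∅, {29}, {27, 29}, {28, 29, 30}, {27, 28, 29, 30}}.
int(A) = ⋃ {U ∈ τ : U ⊆ A}. Opens contained in A: ∅.
Taking the union of these: int(A) = ∅.
cl(A) = ⋂ {C closed : A ⊆ C}. Closed sets containing A: {28, 29, 30}, {27, 28, 29, 30}.
Intersecting these: cl(A) = {28, 29, 30}.
∂A = cl(A) ∖ int(A) = {28, 29, 30} ∖ ∅ = {28, 29, 30}.


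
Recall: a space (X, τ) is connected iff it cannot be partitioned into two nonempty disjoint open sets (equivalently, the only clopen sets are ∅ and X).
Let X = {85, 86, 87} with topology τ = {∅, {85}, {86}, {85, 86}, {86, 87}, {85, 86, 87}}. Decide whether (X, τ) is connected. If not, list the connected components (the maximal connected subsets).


(X, τ) is disconnected; components = [{85}, {86, 87}].

Find clopen sets (U ∈ τ with X ∖ U ∈ τ):
  U = ∅, X ∖ U = {85, 86, 87} — both open, so U is clopen.
  U = {85}, X ∖ U = {86, 87} — both open, so U is clopen.
  U = {86, 87}, X ∖ U = {85} — both open, so U is clopen.
  U = {85, 86, 87}, X ∖ U = ∅ — both open, so U is clopen.
Nontrivial clopen(s) exist: e.g. {85}. So (X, τ) is disconnected.
Compute connected components by grouping points that agree on all clopens:
  component: {85}
  component: {86, 87}
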